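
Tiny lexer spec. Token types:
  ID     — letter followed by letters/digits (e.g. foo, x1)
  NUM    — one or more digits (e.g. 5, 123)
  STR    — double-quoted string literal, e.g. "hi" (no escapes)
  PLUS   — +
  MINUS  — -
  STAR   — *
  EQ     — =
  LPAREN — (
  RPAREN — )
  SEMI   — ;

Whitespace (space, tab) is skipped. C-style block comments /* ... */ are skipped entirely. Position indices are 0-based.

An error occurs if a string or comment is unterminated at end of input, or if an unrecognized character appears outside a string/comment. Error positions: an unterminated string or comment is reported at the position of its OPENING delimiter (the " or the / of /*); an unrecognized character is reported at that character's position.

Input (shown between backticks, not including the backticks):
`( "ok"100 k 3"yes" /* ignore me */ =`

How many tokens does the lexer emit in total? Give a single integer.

Answer: 7

Derivation:
pos=0: emit LPAREN '('
pos=2: enter STRING mode
pos=2: emit STR "ok" (now at pos=6)
pos=6: emit NUM '100' (now at pos=9)
pos=10: emit ID 'k' (now at pos=11)
pos=12: emit NUM '3' (now at pos=13)
pos=13: enter STRING mode
pos=13: emit STR "yes" (now at pos=18)
pos=19: enter COMMENT mode (saw '/*')
exit COMMENT mode (now at pos=34)
pos=35: emit EQ '='
DONE. 7 tokens: [LPAREN, STR, NUM, ID, NUM, STR, EQ]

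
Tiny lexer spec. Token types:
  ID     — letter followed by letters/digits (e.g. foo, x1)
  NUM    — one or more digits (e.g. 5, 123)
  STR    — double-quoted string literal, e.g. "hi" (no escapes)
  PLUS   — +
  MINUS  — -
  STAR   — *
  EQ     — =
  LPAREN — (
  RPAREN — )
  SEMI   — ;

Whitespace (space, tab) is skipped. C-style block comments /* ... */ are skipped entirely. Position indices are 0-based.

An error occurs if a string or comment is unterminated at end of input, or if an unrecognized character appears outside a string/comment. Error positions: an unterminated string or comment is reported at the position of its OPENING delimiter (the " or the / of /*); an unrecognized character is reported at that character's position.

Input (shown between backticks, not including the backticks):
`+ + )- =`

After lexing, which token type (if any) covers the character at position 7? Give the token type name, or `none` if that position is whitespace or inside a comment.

pos=0: emit PLUS '+'
pos=2: emit PLUS '+'
pos=4: emit RPAREN ')'
pos=5: emit MINUS '-'
pos=7: emit EQ '='
DONE. 5 tokens: [PLUS, PLUS, RPAREN, MINUS, EQ]
Position 7: char is '=' -> EQ

Answer: EQ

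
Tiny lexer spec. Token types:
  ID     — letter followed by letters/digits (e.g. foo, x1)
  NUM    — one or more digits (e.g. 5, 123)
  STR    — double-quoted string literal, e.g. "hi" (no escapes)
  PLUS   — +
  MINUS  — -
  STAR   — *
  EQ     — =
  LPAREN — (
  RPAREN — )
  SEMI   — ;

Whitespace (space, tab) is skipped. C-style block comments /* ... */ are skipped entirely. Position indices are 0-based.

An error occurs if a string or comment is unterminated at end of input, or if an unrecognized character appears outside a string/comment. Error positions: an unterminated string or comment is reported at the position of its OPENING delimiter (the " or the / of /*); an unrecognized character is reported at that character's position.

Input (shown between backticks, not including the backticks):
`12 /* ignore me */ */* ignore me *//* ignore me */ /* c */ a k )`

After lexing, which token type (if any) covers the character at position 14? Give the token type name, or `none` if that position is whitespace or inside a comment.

Answer: none

Derivation:
pos=0: emit NUM '12' (now at pos=2)
pos=3: enter COMMENT mode (saw '/*')
exit COMMENT mode (now at pos=18)
pos=19: emit STAR '*'
pos=20: enter COMMENT mode (saw '/*')
exit COMMENT mode (now at pos=35)
pos=35: enter COMMENT mode (saw '/*')
exit COMMENT mode (now at pos=50)
pos=51: enter COMMENT mode (saw '/*')
exit COMMENT mode (now at pos=58)
pos=59: emit ID 'a' (now at pos=60)
pos=61: emit ID 'k' (now at pos=62)
pos=63: emit RPAREN ')'
DONE. 5 tokens: [NUM, STAR, ID, ID, RPAREN]
Position 14: char is 'e' -> none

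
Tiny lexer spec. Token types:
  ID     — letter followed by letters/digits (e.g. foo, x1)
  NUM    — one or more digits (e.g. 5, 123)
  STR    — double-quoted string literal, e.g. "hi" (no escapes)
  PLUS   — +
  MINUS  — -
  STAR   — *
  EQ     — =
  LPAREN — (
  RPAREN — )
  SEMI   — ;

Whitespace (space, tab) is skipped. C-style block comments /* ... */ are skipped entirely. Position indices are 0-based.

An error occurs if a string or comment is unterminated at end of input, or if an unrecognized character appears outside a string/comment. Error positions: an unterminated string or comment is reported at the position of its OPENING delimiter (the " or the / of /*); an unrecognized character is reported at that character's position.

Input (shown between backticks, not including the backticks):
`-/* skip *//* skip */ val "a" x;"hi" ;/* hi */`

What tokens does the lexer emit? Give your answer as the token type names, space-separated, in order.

pos=0: emit MINUS '-'
pos=1: enter COMMENT mode (saw '/*')
exit COMMENT mode (now at pos=11)
pos=11: enter COMMENT mode (saw '/*')
exit COMMENT mode (now at pos=21)
pos=22: emit ID 'val' (now at pos=25)
pos=26: enter STRING mode
pos=26: emit STR "a" (now at pos=29)
pos=30: emit ID 'x' (now at pos=31)
pos=31: emit SEMI ';'
pos=32: enter STRING mode
pos=32: emit STR "hi" (now at pos=36)
pos=37: emit SEMI ';'
pos=38: enter COMMENT mode (saw '/*')
exit COMMENT mode (now at pos=46)
DONE. 7 tokens: [MINUS, ID, STR, ID, SEMI, STR, SEMI]

Answer: MINUS ID STR ID SEMI STR SEMI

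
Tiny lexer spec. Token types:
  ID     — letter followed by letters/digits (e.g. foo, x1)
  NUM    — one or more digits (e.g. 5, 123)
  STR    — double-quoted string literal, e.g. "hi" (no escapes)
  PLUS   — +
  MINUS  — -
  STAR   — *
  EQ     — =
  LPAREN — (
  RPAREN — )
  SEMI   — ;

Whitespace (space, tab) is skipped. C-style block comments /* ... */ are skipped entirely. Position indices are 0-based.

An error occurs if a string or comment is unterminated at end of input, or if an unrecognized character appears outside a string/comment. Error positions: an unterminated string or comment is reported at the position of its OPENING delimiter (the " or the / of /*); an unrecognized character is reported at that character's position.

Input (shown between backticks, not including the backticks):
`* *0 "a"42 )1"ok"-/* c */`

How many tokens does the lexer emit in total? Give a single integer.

pos=0: emit STAR '*'
pos=2: emit STAR '*'
pos=3: emit NUM '0' (now at pos=4)
pos=5: enter STRING mode
pos=5: emit STR "a" (now at pos=8)
pos=8: emit NUM '42' (now at pos=10)
pos=11: emit RPAREN ')'
pos=12: emit NUM '1' (now at pos=13)
pos=13: enter STRING mode
pos=13: emit STR "ok" (now at pos=17)
pos=17: emit MINUS '-'
pos=18: enter COMMENT mode (saw '/*')
exit COMMENT mode (now at pos=25)
DONE. 9 tokens: [STAR, STAR, NUM, STR, NUM, RPAREN, NUM, STR, MINUS]

Answer: 9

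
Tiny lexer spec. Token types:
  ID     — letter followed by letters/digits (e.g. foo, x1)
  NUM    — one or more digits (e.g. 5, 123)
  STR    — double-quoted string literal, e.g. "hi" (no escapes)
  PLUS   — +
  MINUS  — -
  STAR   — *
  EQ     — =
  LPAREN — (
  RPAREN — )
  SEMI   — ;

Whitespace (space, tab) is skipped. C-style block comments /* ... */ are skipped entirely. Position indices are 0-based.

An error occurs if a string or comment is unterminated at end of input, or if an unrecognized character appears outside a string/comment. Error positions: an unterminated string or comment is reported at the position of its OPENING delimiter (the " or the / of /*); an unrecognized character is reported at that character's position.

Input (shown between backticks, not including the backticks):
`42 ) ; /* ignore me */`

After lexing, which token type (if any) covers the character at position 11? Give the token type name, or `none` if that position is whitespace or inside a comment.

Answer: none

Derivation:
pos=0: emit NUM '42' (now at pos=2)
pos=3: emit RPAREN ')'
pos=5: emit SEMI ';'
pos=7: enter COMMENT mode (saw '/*')
exit COMMENT mode (now at pos=22)
DONE. 3 tokens: [NUM, RPAREN, SEMI]
Position 11: char is 'g' -> none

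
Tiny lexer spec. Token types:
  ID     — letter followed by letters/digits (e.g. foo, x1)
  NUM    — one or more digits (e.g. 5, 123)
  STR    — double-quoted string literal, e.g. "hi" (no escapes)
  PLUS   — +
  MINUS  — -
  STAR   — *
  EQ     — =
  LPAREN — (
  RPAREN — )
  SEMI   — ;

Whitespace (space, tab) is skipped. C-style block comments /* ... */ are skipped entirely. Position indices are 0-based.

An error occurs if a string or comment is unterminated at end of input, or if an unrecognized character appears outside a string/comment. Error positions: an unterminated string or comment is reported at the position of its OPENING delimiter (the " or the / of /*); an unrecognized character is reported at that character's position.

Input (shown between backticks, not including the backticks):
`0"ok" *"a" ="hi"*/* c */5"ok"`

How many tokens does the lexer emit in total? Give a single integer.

pos=0: emit NUM '0' (now at pos=1)
pos=1: enter STRING mode
pos=1: emit STR "ok" (now at pos=5)
pos=6: emit STAR '*'
pos=7: enter STRING mode
pos=7: emit STR "a" (now at pos=10)
pos=11: emit EQ '='
pos=12: enter STRING mode
pos=12: emit STR "hi" (now at pos=16)
pos=16: emit STAR '*'
pos=17: enter COMMENT mode (saw '/*')
exit COMMENT mode (now at pos=24)
pos=24: emit NUM '5' (now at pos=25)
pos=25: enter STRING mode
pos=25: emit STR "ok" (now at pos=29)
DONE. 9 tokens: [NUM, STR, STAR, STR, EQ, STR, STAR, NUM, STR]

Answer: 9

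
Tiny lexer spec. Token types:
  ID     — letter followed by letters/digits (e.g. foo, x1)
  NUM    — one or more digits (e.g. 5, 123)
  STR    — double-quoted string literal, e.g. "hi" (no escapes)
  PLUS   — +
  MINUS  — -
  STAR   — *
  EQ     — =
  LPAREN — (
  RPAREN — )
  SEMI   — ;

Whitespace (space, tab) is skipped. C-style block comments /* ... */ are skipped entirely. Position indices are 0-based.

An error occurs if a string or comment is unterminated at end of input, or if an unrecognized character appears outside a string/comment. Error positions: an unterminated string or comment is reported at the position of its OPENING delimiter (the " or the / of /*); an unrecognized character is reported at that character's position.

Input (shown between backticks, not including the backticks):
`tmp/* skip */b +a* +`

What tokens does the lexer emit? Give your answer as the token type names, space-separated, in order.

pos=0: emit ID 'tmp' (now at pos=3)
pos=3: enter COMMENT mode (saw '/*')
exit COMMENT mode (now at pos=13)
pos=13: emit ID 'b' (now at pos=14)
pos=15: emit PLUS '+'
pos=16: emit ID 'a' (now at pos=17)
pos=17: emit STAR '*'
pos=19: emit PLUS '+'
DONE. 6 tokens: [ID, ID, PLUS, ID, STAR, PLUS]

Answer: ID ID PLUS ID STAR PLUS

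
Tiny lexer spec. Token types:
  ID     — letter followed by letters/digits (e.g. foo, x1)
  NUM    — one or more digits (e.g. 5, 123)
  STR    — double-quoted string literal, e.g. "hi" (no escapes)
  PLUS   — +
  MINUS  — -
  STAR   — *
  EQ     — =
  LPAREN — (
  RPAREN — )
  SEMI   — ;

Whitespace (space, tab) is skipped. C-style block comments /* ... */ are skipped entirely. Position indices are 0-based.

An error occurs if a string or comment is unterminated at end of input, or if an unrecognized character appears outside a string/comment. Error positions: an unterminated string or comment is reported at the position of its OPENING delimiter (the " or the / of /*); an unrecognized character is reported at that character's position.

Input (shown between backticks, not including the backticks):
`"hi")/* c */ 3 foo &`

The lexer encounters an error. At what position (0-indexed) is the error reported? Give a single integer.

Answer: 19

Derivation:
pos=0: enter STRING mode
pos=0: emit STR "hi" (now at pos=4)
pos=4: emit RPAREN ')'
pos=5: enter COMMENT mode (saw '/*')
exit COMMENT mode (now at pos=12)
pos=13: emit NUM '3' (now at pos=14)
pos=15: emit ID 'foo' (now at pos=18)
pos=19: ERROR — unrecognized char '&'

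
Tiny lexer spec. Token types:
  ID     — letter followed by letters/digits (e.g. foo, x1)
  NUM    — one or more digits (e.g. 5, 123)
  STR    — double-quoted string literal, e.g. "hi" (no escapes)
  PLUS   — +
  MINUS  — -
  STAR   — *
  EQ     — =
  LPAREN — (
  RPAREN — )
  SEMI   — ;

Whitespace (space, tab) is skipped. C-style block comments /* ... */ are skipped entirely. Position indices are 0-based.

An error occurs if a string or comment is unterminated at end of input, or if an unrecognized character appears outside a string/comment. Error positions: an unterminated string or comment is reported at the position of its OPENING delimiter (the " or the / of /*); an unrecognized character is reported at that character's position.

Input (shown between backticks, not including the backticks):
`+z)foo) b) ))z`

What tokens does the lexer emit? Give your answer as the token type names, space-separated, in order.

Answer: PLUS ID RPAREN ID RPAREN ID RPAREN RPAREN RPAREN ID

Derivation:
pos=0: emit PLUS '+'
pos=1: emit ID 'z' (now at pos=2)
pos=2: emit RPAREN ')'
pos=3: emit ID 'foo' (now at pos=6)
pos=6: emit RPAREN ')'
pos=8: emit ID 'b' (now at pos=9)
pos=9: emit RPAREN ')'
pos=11: emit RPAREN ')'
pos=12: emit RPAREN ')'
pos=13: emit ID 'z' (now at pos=14)
DONE. 10 tokens: [PLUS, ID, RPAREN, ID, RPAREN, ID, RPAREN, RPAREN, RPAREN, ID]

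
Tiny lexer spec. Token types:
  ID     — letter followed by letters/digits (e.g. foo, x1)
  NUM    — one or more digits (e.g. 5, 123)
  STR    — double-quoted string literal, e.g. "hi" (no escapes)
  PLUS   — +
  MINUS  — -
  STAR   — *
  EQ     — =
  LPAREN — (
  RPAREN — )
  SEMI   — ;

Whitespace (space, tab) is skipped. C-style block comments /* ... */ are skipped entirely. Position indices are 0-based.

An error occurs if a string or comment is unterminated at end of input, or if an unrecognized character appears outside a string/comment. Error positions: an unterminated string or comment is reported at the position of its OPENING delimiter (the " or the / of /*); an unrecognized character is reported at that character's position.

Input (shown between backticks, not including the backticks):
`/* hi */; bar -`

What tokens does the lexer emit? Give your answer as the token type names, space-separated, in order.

Answer: SEMI ID MINUS

Derivation:
pos=0: enter COMMENT mode (saw '/*')
exit COMMENT mode (now at pos=8)
pos=8: emit SEMI ';'
pos=10: emit ID 'bar' (now at pos=13)
pos=14: emit MINUS '-'
DONE. 3 tokens: [SEMI, ID, MINUS]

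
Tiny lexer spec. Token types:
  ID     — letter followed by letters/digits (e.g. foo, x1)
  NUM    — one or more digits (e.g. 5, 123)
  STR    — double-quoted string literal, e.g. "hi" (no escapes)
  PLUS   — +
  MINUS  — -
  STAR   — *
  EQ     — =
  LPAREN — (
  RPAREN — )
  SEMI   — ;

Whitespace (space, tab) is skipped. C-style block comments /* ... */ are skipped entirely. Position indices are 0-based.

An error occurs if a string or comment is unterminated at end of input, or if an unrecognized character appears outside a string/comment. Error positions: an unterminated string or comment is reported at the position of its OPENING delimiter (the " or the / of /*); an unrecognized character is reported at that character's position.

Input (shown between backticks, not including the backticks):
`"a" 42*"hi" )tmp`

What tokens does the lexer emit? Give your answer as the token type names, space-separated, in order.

pos=0: enter STRING mode
pos=0: emit STR "a" (now at pos=3)
pos=4: emit NUM '42' (now at pos=6)
pos=6: emit STAR '*'
pos=7: enter STRING mode
pos=7: emit STR "hi" (now at pos=11)
pos=12: emit RPAREN ')'
pos=13: emit ID 'tmp' (now at pos=16)
DONE. 6 tokens: [STR, NUM, STAR, STR, RPAREN, ID]

Answer: STR NUM STAR STR RPAREN ID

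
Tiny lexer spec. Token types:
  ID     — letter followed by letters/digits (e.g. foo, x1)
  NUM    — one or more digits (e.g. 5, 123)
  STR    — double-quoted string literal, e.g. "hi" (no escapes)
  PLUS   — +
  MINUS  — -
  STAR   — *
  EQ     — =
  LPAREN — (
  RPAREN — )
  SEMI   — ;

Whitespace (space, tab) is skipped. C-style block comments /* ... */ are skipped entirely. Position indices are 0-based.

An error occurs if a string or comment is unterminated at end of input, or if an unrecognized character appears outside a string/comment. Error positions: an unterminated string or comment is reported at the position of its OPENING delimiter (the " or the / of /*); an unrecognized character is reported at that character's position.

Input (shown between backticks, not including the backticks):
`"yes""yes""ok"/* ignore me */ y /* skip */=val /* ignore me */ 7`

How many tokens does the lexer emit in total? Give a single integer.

pos=0: enter STRING mode
pos=0: emit STR "yes" (now at pos=5)
pos=5: enter STRING mode
pos=5: emit STR "yes" (now at pos=10)
pos=10: enter STRING mode
pos=10: emit STR "ok" (now at pos=14)
pos=14: enter COMMENT mode (saw '/*')
exit COMMENT mode (now at pos=29)
pos=30: emit ID 'y' (now at pos=31)
pos=32: enter COMMENT mode (saw '/*')
exit COMMENT mode (now at pos=42)
pos=42: emit EQ '='
pos=43: emit ID 'val' (now at pos=46)
pos=47: enter COMMENT mode (saw '/*')
exit COMMENT mode (now at pos=62)
pos=63: emit NUM '7' (now at pos=64)
DONE. 7 tokens: [STR, STR, STR, ID, EQ, ID, NUM]

Answer: 7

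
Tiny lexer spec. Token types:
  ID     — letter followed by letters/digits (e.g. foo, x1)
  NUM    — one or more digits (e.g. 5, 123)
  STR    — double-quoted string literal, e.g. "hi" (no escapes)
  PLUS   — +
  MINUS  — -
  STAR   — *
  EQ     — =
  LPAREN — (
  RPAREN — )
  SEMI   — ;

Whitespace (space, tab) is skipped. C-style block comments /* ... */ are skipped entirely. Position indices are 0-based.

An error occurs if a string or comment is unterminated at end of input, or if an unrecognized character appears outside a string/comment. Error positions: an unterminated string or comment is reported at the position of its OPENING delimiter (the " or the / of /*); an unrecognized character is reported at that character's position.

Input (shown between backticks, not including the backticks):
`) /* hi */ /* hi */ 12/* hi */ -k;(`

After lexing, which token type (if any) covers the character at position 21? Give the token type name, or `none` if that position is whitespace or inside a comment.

Answer: NUM

Derivation:
pos=0: emit RPAREN ')'
pos=2: enter COMMENT mode (saw '/*')
exit COMMENT mode (now at pos=10)
pos=11: enter COMMENT mode (saw '/*')
exit COMMENT mode (now at pos=19)
pos=20: emit NUM '12' (now at pos=22)
pos=22: enter COMMENT mode (saw '/*')
exit COMMENT mode (now at pos=30)
pos=31: emit MINUS '-'
pos=32: emit ID 'k' (now at pos=33)
pos=33: emit SEMI ';'
pos=34: emit LPAREN '('
DONE. 6 tokens: [RPAREN, NUM, MINUS, ID, SEMI, LPAREN]
Position 21: char is '2' -> NUM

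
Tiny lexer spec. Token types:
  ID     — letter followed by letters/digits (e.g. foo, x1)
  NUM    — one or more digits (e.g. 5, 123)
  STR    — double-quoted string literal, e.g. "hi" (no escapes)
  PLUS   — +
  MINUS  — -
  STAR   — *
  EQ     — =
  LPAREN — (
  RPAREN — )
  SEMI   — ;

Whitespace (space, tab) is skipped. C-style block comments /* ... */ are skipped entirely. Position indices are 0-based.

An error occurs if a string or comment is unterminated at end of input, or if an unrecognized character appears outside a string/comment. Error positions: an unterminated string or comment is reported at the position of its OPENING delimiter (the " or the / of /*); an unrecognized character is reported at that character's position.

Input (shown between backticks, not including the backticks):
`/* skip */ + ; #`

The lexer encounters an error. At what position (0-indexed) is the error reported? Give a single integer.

Answer: 15

Derivation:
pos=0: enter COMMENT mode (saw '/*')
exit COMMENT mode (now at pos=10)
pos=11: emit PLUS '+'
pos=13: emit SEMI ';'
pos=15: ERROR — unrecognized char '#'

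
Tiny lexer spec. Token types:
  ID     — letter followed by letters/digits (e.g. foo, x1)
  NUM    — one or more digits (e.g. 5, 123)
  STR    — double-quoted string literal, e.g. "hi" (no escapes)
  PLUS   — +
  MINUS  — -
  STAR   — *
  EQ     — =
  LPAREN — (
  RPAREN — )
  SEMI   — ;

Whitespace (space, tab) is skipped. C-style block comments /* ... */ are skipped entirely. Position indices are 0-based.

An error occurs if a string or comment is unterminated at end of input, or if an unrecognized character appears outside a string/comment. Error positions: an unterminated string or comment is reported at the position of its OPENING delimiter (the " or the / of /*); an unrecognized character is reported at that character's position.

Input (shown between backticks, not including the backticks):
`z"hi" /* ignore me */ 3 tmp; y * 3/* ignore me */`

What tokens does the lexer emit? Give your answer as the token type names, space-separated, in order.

pos=0: emit ID 'z' (now at pos=1)
pos=1: enter STRING mode
pos=1: emit STR "hi" (now at pos=5)
pos=6: enter COMMENT mode (saw '/*')
exit COMMENT mode (now at pos=21)
pos=22: emit NUM '3' (now at pos=23)
pos=24: emit ID 'tmp' (now at pos=27)
pos=27: emit SEMI ';'
pos=29: emit ID 'y' (now at pos=30)
pos=31: emit STAR '*'
pos=33: emit NUM '3' (now at pos=34)
pos=34: enter COMMENT mode (saw '/*')
exit COMMENT mode (now at pos=49)
DONE. 8 tokens: [ID, STR, NUM, ID, SEMI, ID, STAR, NUM]

Answer: ID STR NUM ID SEMI ID STAR NUM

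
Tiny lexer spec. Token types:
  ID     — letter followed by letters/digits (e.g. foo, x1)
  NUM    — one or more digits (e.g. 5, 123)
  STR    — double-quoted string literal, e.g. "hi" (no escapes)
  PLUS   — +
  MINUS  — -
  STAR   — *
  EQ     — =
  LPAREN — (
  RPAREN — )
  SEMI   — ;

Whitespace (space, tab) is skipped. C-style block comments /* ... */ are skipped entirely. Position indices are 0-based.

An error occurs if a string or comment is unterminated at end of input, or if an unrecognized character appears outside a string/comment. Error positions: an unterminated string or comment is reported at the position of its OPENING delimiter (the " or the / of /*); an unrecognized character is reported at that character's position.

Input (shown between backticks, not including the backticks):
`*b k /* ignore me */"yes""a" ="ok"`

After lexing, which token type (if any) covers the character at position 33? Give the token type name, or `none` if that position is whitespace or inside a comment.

pos=0: emit STAR '*'
pos=1: emit ID 'b' (now at pos=2)
pos=3: emit ID 'k' (now at pos=4)
pos=5: enter COMMENT mode (saw '/*')
exit COMMENT mode (now at pos=20)
pos=20: enter STRING mode
pos=20: emit STR "yes" (now at pos=25)
pos=25: enter STRING mode
pos=25: emit STR "a" (now at pos=28)
pos=29: emit EQ '='
pos=30: enter STRING mode
pos=30: emit STR "ok" (now at pos=34)
DONE. 7 tokens: [STAR, ID, ID, STR, STR, EQ, STR]
Position 33: char is '"' -> STR

Answer: STR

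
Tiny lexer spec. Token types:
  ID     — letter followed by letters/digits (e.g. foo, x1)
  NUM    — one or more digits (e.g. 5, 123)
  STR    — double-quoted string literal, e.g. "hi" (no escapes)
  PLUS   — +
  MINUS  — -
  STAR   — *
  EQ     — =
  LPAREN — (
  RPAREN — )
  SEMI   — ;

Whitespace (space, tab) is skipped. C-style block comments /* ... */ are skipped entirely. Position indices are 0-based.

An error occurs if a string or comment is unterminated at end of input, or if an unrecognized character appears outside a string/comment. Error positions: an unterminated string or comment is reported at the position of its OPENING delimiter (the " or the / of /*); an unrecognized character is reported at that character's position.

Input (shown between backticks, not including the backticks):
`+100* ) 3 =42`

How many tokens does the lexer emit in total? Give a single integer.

Answer: 7

Derivation:
pos=0: emit PLUS '+'
pos=1: emit NUM '100' (now at pos=4)
pos=4: emit STAR '*'
pos=6: emit RPAREN ')'
pos=8: emit NUM '3' (now at pos=9)
pos=10: emit EQ '='
pos=11: emit NUM '42' (now at pos=13)
DONE. 7 tokens: [PLUS, NUM, STAR, RPAREN, NUM, EQ, NUM]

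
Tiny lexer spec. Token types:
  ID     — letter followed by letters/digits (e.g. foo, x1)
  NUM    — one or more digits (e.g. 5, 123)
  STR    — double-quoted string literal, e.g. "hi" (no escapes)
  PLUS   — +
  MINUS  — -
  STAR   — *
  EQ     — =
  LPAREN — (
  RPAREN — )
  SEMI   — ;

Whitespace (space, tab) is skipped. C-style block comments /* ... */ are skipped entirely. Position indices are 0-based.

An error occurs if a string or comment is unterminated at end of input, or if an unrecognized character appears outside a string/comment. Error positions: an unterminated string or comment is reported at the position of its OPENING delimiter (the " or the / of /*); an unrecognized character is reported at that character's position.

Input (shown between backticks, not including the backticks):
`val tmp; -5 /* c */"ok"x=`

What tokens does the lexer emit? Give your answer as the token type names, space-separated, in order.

pos=0: emit ID 'val' (now at pos=3)
pos=4: emit ID 'tmp' (now at pos=7)
pos=7: emit SEMI ';'
pos=9: emit MINUS '-'
pos=10: emit NUM '5' (now at pos=11)
pos=12: enter COMMENT mode (saw '/*')
exit COMMENT mode (now at pos=19)
pos=19: enter STRING mode
pos=19: emit STR "ok" (now at pos=23)
pos=23: emit ID 'x' (now at pos=24)
pos=24: emit EQ '='
DONE. 8 tokens: [ID, ID, SEMI, MINUS, NUM, STR, ID, EQ]

Answer: ID ID SEMI MINUS NUM STR ID EQ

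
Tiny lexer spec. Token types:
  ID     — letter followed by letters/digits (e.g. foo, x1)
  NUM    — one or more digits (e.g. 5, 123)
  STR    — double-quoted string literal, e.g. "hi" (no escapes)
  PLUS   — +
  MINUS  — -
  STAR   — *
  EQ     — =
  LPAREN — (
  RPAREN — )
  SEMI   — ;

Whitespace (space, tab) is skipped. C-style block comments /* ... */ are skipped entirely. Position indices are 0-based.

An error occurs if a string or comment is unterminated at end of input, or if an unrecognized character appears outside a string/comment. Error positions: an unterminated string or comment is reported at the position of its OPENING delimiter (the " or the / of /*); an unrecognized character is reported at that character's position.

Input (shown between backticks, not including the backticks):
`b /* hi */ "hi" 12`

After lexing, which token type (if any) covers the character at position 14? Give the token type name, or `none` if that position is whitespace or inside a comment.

Answer: STR

Derivation:
pos=0: emit ID 'b' (now at pos=1)
pos=2: enter COMMENT mode (saw '/*')
exit COMMENT mode (now at pos=10)
pos=11: enter STRING mode
pos=11: emit STR "hi" (now at pos=15)
pos=16: emit NUM '12' (now at pos=18)
DONE. 3 tokens: [ID, STR, NUM]
Position 14: char is '"' -> STR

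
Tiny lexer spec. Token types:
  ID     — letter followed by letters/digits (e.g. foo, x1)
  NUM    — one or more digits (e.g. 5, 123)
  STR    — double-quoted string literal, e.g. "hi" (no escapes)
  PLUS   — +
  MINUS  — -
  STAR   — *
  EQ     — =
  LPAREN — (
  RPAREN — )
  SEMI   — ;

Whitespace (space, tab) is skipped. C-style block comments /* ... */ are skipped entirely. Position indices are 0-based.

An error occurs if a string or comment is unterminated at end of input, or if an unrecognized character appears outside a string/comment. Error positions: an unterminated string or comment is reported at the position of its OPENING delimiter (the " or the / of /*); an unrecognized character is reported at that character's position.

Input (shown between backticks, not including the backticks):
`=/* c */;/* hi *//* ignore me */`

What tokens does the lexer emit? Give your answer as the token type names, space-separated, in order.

pos=0: emit EQ '='
pos=1: enter COMMENT mode (saw '/*')
exit COMMENT mode (now at pos=8)
pos=8: emit SEMI ';'
pos=9: enter COMMENT mode (saw '/*')
exit COMMENT mode (now at pos=17)
pos=17: enter COMMENT mode (saw '/*')
exit COMMENT mode (now at pos=32)
DONE. 2 tokens: [EQ, SEMI]

Answer: EQ SEMI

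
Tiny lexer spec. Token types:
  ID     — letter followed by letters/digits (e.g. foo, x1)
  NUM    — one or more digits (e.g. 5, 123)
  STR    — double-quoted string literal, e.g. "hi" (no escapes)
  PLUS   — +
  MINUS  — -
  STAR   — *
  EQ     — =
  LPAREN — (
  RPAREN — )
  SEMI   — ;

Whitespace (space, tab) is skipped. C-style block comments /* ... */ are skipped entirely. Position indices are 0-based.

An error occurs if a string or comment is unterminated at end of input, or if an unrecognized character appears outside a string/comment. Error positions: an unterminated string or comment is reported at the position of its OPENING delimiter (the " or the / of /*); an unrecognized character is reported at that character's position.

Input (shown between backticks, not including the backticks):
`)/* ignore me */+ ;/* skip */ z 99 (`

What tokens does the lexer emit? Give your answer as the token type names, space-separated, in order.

pos=0: emit RPAREN ')'
pos=1: enter COMMENT mode (saw '/*')
exit COMMENT mode (now at pos=16)
pos=16: emit PLUS '+'
pos=18: emit SEMI ';'
pos=19: enter COMMENT mode (saw '/*')
exit COMMENT mode (now at pos=29)
pos=30: emit ID 'z' (now at pos=31)
pos=32: emit NUM '99' (now at pos=34)
pos=35: emit LPAREN '('
DONE. 6 tokens: [RPAREN, PLUS, SEMI, ID, NUM, LPAREN]

Answer: RPAREN PLUS SEMI ID NUM LPAREN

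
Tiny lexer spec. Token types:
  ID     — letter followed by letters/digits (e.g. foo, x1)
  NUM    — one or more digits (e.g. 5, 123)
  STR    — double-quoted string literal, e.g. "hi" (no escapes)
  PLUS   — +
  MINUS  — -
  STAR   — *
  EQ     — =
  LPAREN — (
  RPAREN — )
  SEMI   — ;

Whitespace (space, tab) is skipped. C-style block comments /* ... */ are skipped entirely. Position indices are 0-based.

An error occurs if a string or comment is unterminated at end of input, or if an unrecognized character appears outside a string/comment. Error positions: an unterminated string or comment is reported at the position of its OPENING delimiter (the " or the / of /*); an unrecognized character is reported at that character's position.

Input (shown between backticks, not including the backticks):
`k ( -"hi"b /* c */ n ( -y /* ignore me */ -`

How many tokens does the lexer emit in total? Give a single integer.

pos=0: emit ID 'k' (now at pos=1)
pos=2: emit LPAREN '('
pos=4: emit MINUS '-'
pos=5: enter STRING mode
pos=5: emit STR "hi" (now at pos=9)
pos=9: emit ID 'b' (now at pos=10)
pos=11: enter COMMENT mode (saw '/*')
exit COMMENT mode (now at pos=18)
pos=19: emit ID 'n' (now at pos=20)
pos=21: emit LPAREN '('
pos=23: emit MINUS '-'
pos=24: emit ID 'y' (now at pos=25)
pos=26: enter COMMENT mode (saw '/*')
exit COMMENT mode (now at pos=41)
pos=42: emit MINUS '-'
DONE. 10 tokens: [ID, LPAREN, MINUS, STR, ID, ID, LPAREN, MINUS, ID, MINUS]

Answer: 10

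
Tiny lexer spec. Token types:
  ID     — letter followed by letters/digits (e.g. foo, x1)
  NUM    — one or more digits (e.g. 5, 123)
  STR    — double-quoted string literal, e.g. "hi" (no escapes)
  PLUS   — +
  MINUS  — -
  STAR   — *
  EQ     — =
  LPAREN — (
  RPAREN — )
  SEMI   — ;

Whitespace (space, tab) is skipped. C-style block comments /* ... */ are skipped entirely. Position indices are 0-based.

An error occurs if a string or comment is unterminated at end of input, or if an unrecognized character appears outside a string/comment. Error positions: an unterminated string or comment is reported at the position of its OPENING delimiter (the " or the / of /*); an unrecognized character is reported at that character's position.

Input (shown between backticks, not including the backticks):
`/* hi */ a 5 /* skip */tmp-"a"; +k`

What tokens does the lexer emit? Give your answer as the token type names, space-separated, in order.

pos=0: enter COMMENT mode (saw '/*')
exit COMMENT mode (now at pos=8)
pos=9: emit ID 'a' (now at pos=10)
pos=11: emit NUM '5' (now at pos=12)
pos=13: enter COMMENT mode (saw '/*')
exit COMMENT mode (now at pos=23)
pos=23: emit ID 'tmp' (now at pos=26)
pos=26: emit MINUS '-'
pos=27: enter STRING mode
pos=27: emit STR "a" (now at pos=30)
pos=30: emit SEMI ';'
pos=32: emit PLUS '+'
pos=33: emit ID 'k' (now at pos=34)
DONE. 8 tokens: [ID, NUM, ID, MINUS, STR, SEMI, PLUS, ID]

Answer: ID NUM ID MINUS STR SEMI PLUS ID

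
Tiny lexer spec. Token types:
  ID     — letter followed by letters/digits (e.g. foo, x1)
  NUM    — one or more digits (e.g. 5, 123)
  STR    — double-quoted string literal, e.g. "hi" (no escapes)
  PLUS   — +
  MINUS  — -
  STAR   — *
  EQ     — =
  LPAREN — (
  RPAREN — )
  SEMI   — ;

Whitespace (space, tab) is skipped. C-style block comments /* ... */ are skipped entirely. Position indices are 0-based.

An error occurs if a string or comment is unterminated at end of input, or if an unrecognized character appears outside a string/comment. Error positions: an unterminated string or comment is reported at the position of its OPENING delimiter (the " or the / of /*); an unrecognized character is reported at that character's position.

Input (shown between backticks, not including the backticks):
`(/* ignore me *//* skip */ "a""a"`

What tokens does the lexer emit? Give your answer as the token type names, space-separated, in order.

Answer: LPAREN STR STR

Derivation:
pos=0: emit LPAREN '('
pos=1: enter COMMENT mode (saw '/*')
exit COMMENT mode (now at pos=16)
pos=16: enter COMMENT mode (saw '/*')
exit COMMENT mode (now at pos=26)
pos=27: enter STRING mode
pos=27: emit STR "a" (now at pos=30)
pos=30: enter STRING mode
pos=30: emit STR "a" (now at pos=33)
DONE. 3 tokens: [LPAREN, STR, STR]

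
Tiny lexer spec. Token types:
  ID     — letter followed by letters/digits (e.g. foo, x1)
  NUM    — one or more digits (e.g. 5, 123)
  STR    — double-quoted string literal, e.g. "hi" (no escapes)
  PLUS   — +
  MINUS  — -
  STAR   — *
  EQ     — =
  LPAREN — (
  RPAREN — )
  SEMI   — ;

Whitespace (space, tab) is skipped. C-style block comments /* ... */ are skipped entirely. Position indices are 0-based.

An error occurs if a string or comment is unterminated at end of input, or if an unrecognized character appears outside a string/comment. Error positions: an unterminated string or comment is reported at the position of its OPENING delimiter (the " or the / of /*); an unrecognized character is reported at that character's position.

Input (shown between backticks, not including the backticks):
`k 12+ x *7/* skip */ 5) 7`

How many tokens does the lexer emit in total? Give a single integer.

Answer: 9

Derivation:
pos=0: emit ID 'k' (now at pos=1)
pos=2: emit NUM '12' (now at pos=4)
pos=4: emit PLUS '+'
pos=6: emit ID 'x' (now at pos=7)
pos=8: emit STAR '*'
pos=9: emit NUM '7' (now at pos=10)
pos=10: enter COMMENT mode (saw '/*')
exit COMMENT mode (now at pos=20)
pos=21: emit NUM '5' (now at pos=22)
pos=22: emit RPAREN ')'
pos=24: emit NUM '7' (now at pos=25)
DONE. 9 tokens: [ID, NUM, PLUS, ID, STAR, NUM, NUM, RPAREN, NUM]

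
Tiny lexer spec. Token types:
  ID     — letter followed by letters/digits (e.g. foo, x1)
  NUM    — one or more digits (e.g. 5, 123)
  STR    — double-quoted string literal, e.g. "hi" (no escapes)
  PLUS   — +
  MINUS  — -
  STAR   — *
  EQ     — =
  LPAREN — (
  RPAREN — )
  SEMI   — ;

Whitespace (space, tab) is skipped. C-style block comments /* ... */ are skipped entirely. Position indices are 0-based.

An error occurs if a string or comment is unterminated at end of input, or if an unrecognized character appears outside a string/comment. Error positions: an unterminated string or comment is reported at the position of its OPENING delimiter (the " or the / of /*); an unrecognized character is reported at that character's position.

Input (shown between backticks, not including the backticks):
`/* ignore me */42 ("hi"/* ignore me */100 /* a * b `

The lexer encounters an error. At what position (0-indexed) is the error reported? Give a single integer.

Answer: 42

Derivation:
pos=0: enter COMMENT mode (saw '/*')
exit COMMENT mode (now at pos=15)
pos=15: emit NUM '42' (now at pos=17)
pos=18: emit LPAREN '('
pos=19: enter STRING mode
pos=19: emit STR "hi" (now at pos=23)
pos=23: enter COMMENT mode (saw '/*')
exit COMMENT mode (now at pos=38)
pos=38: emit NUM '100' (now at pos=41)
pos=42: enter COMMENT mode (saw '/*')
pos=42: ERROR — unterminated comment (reached EOF)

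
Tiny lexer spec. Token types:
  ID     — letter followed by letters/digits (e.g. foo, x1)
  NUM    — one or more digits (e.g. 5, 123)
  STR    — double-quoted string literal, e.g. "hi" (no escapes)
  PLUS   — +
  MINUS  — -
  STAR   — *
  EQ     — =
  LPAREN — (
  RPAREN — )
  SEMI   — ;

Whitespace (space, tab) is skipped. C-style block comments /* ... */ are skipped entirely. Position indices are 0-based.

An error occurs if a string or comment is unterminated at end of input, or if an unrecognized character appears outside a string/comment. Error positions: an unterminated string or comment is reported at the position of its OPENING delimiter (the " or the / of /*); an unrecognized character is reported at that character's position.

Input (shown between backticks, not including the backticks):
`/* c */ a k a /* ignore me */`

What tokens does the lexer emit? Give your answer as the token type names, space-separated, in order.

Answer: ID ID ID

Derivation:
pos=0: enter COMMENT mode (saw '/*')
exit COMMENT mode (now at pos=7)
pos=8: emit ID 'a' (now at pos=9)
pos=10: emit ID 'k' (now at pos=11)
pos=12: emit ID 'a' (now at pos=13)
pos=14: enter COMMENT mode (saw '/*')
exit COMMENT mode (now at pos=29)
DONE. 3 tokens: [ID, ID, ID]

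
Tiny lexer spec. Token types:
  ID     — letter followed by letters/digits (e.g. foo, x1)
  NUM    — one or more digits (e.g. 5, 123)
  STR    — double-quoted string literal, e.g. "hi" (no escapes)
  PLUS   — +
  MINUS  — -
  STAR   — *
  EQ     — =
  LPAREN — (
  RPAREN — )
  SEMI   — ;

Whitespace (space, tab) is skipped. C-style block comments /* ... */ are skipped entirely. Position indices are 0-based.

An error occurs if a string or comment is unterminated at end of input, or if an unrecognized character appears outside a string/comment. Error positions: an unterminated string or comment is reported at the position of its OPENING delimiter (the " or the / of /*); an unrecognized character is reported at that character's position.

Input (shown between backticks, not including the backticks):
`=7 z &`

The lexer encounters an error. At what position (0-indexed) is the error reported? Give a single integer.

pos=0: emit EQ '='
pos=1: emit NUM '7' (now at pos=2)
pos=3: emit ID 'z' (now at pos=4)
pos=5: ERROR — unrecognized char '&'

Answer: 5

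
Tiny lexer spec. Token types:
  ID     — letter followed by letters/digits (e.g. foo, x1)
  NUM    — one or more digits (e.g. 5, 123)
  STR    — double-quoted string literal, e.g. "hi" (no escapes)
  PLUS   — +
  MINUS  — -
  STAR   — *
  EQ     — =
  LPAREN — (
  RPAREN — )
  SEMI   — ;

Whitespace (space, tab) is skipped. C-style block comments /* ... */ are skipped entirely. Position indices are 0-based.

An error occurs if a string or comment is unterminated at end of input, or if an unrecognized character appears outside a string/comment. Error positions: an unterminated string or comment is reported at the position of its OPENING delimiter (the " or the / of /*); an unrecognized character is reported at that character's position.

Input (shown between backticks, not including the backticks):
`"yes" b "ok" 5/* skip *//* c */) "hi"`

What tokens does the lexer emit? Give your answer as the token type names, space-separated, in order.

Answer: STR ID STR NUM RPAREN STR

Derivation:
pos=0: enter STRING mode
pos=0: emit STR "yes" (now at pos=5)
pos=6: emit ID 'b' (now at pos=7)
pos=8: enter STRING mode
pos=8: emit STR "ok" (now at pos=12)
pos=13: emit NUM '5' (now at pos=14)
pos=14: enter COMMENT mode (saw '/*')
exit COMMENT mode (now at pos=24)
pos=24: enter COMMENT mode (saw '/*')
exit COMMENT mode (now at pos=31)
pos=31: emit RPAREN ')'
pos=33: enter STRING mode
pos=33: emit STR "hi" (now at pos=37)
DONE. 6 tokens: [STR, ID, STR, NUM, RPAREN, STR]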